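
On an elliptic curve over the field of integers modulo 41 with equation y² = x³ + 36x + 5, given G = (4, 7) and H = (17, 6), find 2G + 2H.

First 2G:
Repeated addition: build up to 2G.
2G: tangent at (4, 7): λ = (3·4² + 36)/(2·7) ≡ 2/14. 14⁻¹ ≡ 3 (mod 41) since 14·3 = 42 ≡ 1, so λ ≡ 2·3 ≡ 6.
  x = λ² - 4 - 4 = 36 - 8 ≡ 28; y = λ·(4 - 28) - 7 ≡ 13. → (28, 13)
2G = (28, 13).
Next 2H:
Repeated addition: build up to 2H.
2H: tangent at (17, 6): λ = (3·17² + 36)/(2·6) ≡ 1/12. 12⁻¹ ≡ 24 (mod 41), so λ ≡ 1·24 ≡ 24.
  x = λ² - 17 - 17 = 576 - 34 ≡ 9; y = λ·(17 - 9) - 6 ≡ 22. → (9, 22)
2H = (9, 22).
Finally 2G + 2H:
(28, 13) + (9, 22). λ = (22 - 13)/(9 - 28) ≡ 9/22 mod 41. 22⁻¹ ≡ 28 (mod 41), so λ ≡ 6.
  x = λ² - 28 - 9 = 36 - 37 ≡ 40; y = λ·(28 - 40) - 13 ≡ 38. → (40, 38)

(40, 38)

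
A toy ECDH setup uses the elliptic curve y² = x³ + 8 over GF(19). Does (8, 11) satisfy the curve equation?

y² = 11² ≡ 7; x³ + 0x + 8 = 520 ≡ 7 (mod 19). 7 = 7.

yes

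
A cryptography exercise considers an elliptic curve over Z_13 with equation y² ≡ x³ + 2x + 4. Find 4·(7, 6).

(12, 1)

Write Q = (7, 6).
Repeated addition: build up to 4Q.
2Q: tangent at (7, 6): λ = (3·7² + 2)/(2·6) ≡ 6/12. 12⁻¹ ≡ 12 (mod 13) since 12·12 = 144 ≡ 1, so λ ≡ 6·12 ≡ 7.
  x = λ² - 7 - 7 = 49 - 14 ≡ 9; y = λ·(7 - 9) - 6 ≡ 6. → (9, 6)
3Q: (9, 6) + (7, 6). λ = (6 - 6)/(7 - 9) ≡ 0/11 mod 13. 11⁻¹ ≡ 6 (mod 13) since 11·6 = 66 ≡ 1, so λ ≡ 0.
  x = λ² - 9 - 7 = 0 - 16 ≡ 10; y = λ·(9 - 10) - 6 ≡ 7. → (10, 7)
4Q: (10, 7) + (7, 6). λ = (6 - 7)/(7 - 10) ≡ 12/10 mod 13. 10⁻¹ ≡ 4 (mod 13), so λ ≡ 9.
  x = λ² - 10 - 7 = 81 - 17 ≡ 12; y = λ·(10 - 12) - 7 ≡ 1. → (12, 1)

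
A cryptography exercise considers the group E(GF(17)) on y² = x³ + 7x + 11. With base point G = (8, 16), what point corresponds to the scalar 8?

Double-and-add on 8 = (1000)₂. Start with G = (8, 16) for the leading 1-bit.
double: tangent at (8, 16): λ = (3·8² + 7)/(2·16) ≡ 12/15. 15⁻¹ ≡ 8 (mod 17), so λ ≡ 12·8 ≡ 11.
  x = λ² - 8 - 8 = 121 - 16 ≡ 3; y = λ·(8 - 3) - 16 ≡ 5. → (3, 5)
double: tangent at (3, 5): λ = (3·3² + 7)/(2·5) ≡ 0/10. 10⁻¹ ≡ 12 (mod 17), so λ ≡ 0·12 ≡ 0.
  x = λ² - 3 - 3 = 0 - 6 ≡ 11; y = λ·(3 - 11) - 5 ≡ 12. → (11, 12)
double: tangent at (11, 12): λ = (3·11² + 7)/(2·12) ≡ 13/7. 7⁻¹ ≡ 5 (mod 17), so λ ≡ 13·5 ≡ 14.
  x = λ² - 11 - 11 = 196 - 22 ≡ 4; y = λ·(11 - 4) - 12 ≡ 1. → (4, 1)

(4, 1)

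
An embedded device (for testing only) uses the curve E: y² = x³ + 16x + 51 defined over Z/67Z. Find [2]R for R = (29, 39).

(31, 11)

tangent at (29, 39): λ = (3·29² + 16)/(2·39) ≡ 60/11. 11⁻¹ ≡ 61 (mod 67), so λ ≡ 60·61 ≡ 42.
  x = λ² - 29 - 29 = 1764 - 58 ≡ 31; y = λ·(29 - 31) - 39 ≡ 11. → (31, 11)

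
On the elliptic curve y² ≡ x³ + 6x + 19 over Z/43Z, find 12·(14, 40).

(39, 19)

Write Q = (14, 40).
Double-and-add on 12 = (1100)₂. Start with Q = (14, 40) for the leading 1-bit.
double: tangent at (14, 40): λ = (3·14² + 6)/(2·40) ≡ 35/37. 37⁻¹ ≡ 7 (mod 43), so λ ≡ 35·7 ≡ 30.
  x = λ² - 14 - 14 = 900 - 28 ≡ 12; y = λ·(14 - 12) - 40 ≡ 20. → (12, 20)
add Q: (12, 20) + (14, 40). λ = (40 - 20)/(14 - 12) ≡ 20/2 mod 43. 2⁻¹ ≡ 22 (mod 43) since 2·22 = 44 ≡ 1, so λ ≡ 10.
  x = λ² - 12 - 14 = 100 - 26 ≡ 31; y = λ·(12 - 31) - 20 ≡ 5. → (31, 5)
double: tangent at (31, 5): λ = (3·31² + 6)/(2·5) ≡ 8/10. 10⁻¹ ≡ 13 (mod 43) since 10·13 = 130 ≡ 1, so λ ≡ 8·13 ≡ 18.
  x = λ² - 31 - 31 = 324 - 62 ≡ 4; y = λ·(31 - 4) - 5 ≡ 8. → (4, 8)
double: tangent at (4, 8): λ = (3·4² + 6)/(2·8) ≡ 11/16. 16⁻¹ ≡ 35 (mod 43) since 16·35 = 560 ≡ 1, so λ ≡ 11·35 ≡ 41.
  x = λ² - 4 - 4 = 1681 - 8 ≡ 39; y = λ·(4 - 39) - 8 ≡ 19. → (39, 19)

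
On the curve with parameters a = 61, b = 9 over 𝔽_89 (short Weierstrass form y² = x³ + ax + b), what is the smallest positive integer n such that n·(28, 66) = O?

2P: tangent at (28, 66): λ = (3·28² + 61)/(2·66) ≡ 10/43. 43⁻¹ ≡ 29 (mod 89), so λ ≡ 10·29 ≡ 23.
  x = λ² - 28 - 28 = 529 - 56 ≡ 28; y = λ·(28 - 28) - 66 ≡ 23. → (28, 23)
3P: (28, 23) + (28, 66): same x and y₁ ≡ -y₂, so the sum is O.
3P = O, so the order is 3.

3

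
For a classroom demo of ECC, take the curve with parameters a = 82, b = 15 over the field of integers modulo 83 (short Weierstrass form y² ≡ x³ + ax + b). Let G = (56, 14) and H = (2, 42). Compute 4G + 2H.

First 4G:
Repeated addition: build up to 4G.
2G: tangent at (56, 14): λ = (3·56² + 82)/(2·14) ≡ 28/28. 28⁻¹ ≡ 3 (mod 83) since 28·3 = 84 ≡ 1, so λ ≡ 28·3 ≡ 1.
  x = λ² - 56 - 56 = 1 - 112 ≡ 55; y = λ·(56 - 55) - 14 ≡ 70. → (55, 70)
3G: (55, 70) + (56, 14). λ = (14 - 70)/(56 - 55) ≡ 27/1 mod 83. 1⁻¹ ≡ 1 (mod 83) since 1·1 = 1 ≡ 1, so λ ≡ 27.
  x = λ² - 55 - 56 = 729 - 111 ≡ 37; y = λ·(55 - 37) - 70 ≡ 1. → (37, 1)
4G: (37, 1) + (56, 14). λ = (14 - 1)/(56 - 37) ≡ 13/19 mod 83. 19⁻¹ ≡ 35 (mod 83) since 19·35 = 665 ≡ 1, so λ ≡ 40.
  x = λ² - 37 - 56 = 1600 - 93 ≡ 13; y = λ·(37 - 13) - 1 ≡ 46. → (13, 46)
4G = (13, 46).
Next 2H:
Repeated addition: build up to 2H.
2H: tangent at (2, 42): λ = (3·2² + 82)/(2·42) ≡ 11/1. 1⁻¹ ≡ 1 (mod 83) since 1·1 = 1 ≡ 1, so λ ≡ 11·1 ≡ 11.
  x = λ² - 2 - 2 = 121 - 4 ≡ 34; y = λ·(2 - 34) - 42 ≡ 21. → (34, 21)
2H = (34, 21).
Finally 4G + 2H:
(13, 46) + (34, 21). λ = (21 - 46)/(34 - 13) ≡ 58/21 mod 83. 21⁻¹ ≡ 4 (mod 83), so λ ≡ 66.
  x = λ² - 13 - 34 = 4356 - 47 ≡ 76; y = λ·(13 - 76) - 46 ≡ 29. → (76, 29)

(76, 29)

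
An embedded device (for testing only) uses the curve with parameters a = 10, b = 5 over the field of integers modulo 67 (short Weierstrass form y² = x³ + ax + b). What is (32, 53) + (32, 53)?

(3, 14)

tangent at (32, 53): λ = (3·32² + 10)/(2·53) ≡ 0/39. 39⁻¹ ≡ 55 (mod 67) since 39·55 = 2145 ≡ 1, so λ ≡ 0·55 ≡ 0.
  x = λ² - 32 - 32 = 0 - 64 ≡ 3; y = λ·(32 - 3) - 53 ≡ 14. → (3, 14)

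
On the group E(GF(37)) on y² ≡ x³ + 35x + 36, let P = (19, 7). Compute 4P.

Double-and-add on 4 = (100)₂. Start with P = (19, 7) for the leading 1-bit.
double: tangent at (19, 7): λ = (3·19² + 35)/(2·7) ≡ 8/14. 14⁻¹ ≡ 8 (mod 37) since 14·8 = 112 ≡ 1, so λ ≡ 8·8 ≡ 27.
  x = λ² - 19 - 19 = 729 - 38 ≡ 25; y = λ·(19 - 25) - 7 ≡ 16. → (25, 16)
double: tangent at (25, 16): λ = (3·25² + 35)/(2·16) ≡ 23/32. 32⁻¹ ≡ 22 (mod 37), so λ ≡ 23·22 ≡ 25.
  x = λ² - 25 - 25 = 625 - 50 ≡ 20; y = λ·(25 - 20) - 16 ≡ 35. → (20, 35)

(20, 35)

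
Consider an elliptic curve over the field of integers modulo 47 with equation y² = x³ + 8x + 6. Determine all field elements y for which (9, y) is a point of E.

14, 33

x³ + 8x + 6 = 807 ≡ 8 (mod 47).
Square roots of 8 mod 47: 14 and 33 (since 14² = 196 ≡ 8).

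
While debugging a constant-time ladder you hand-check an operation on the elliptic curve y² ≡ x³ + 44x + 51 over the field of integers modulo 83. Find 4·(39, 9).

Write G = (39, 9).
Repeated addition: build up to 4G.
2G: tangent at (39, 9): λ = (3·39² + 44)/(2·9) ≡ 42/18. 18⁻¹ ≡ 60 (mod 83) since 18·60 = 1080 ≡ 1, so λ ≡ 42·60 ≡ 30.
  x = λ² - 39 - 39 = 900 - 78 ≡ 75; y = λ·(39 - 75) - 9 ≡ 73. → (75, 73)
3G: (75, 73) + (39, 9). λ = (9 - 73)/(39 - 75) ≡ 19/47 mod 83. 47⁻¹ ≡ 53 (mod 83), so λ ≡ 11.
  x = λ² - 75 - 39 = 121 - 114 ≡ 7; y = λ·(75 - 7) - 73 ≡ 11. → (7, 11)
4G: (7, 11) + (39, 9). λ = (9 - 11)/(39 - 7) ≡ 81/32 mod 83. 32⁻¹ ≡ 13 (mod 83), so λ ≡ 57.
  x = λ² - 7 - 39 = 3249 - 46 ≡ 49; y = λ·(7 - 49) - 11 ≡ 2. → (49, 2)

(49, 2)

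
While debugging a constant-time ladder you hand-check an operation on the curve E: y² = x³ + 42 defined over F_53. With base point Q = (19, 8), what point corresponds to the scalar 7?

Double-and-add on 7 = (111)₂. Start with Q = (19, 8) for the leading 1-bit.
double: tangent at (19, 8): λ = (3·19² + 0)/(2·8) ≡ 23/16. 16⁻¹ ≡ 10 (mod 53) since 16·10 = 160 ≡ 1, so λ ≡ 23·10 ≡ 18.
  x = λ² - 19 - 19 = 324 - 38 ≡ 21; y = λ·(19 - 21) - 8 ≡ 9. → (21, 9)
add Q: (21, 9) + (19, 8). λ = (8 - 9)/(19 - 21) ≡ 52/51 mod 53. 51⁻¹ ≡ 26 (mod 53), so λ ≡ 27.
  x = λ² - 21 - 19 = 729 - 40 ≡ 0; y = λ·(21 - 0) - 9 ≡ 28. → (0, 28)
double: tangent at (0, 28): λ = (3·0² + 0)/(2·28) ≡ 0/3. 3⁻¹ ≡ 18 (mod 53) since 3·18 = 54 ≡ 1, so λ ≡ 0·18 ≡ 0.
  x = λ² - 0 - 0 = 0 - 0 ≡ 0; y = λ·(0 - 0) - 28 ≡ 25. → (0, 25)
add Q: (0, 25) + (19, 8). λ = (8 - 25)/(19 - 0) ≡ 36/19 mod 53. 19⁻¹ ≡ 14 (mod 53), so λ ≡ 27.
  x = λ² - 0 - 19 = 729 - 19 ≡ 21; y = λ·(0 - 21) - 25 ≡ 44. → (21, 44)

(21, 44)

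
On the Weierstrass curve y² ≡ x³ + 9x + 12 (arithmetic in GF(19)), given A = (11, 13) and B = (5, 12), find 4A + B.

First 4A:
Repeated addition: build up to 4A.
2A: tangent at (11, 13): λ = (3·11² + 9)/(2·13) ≡ 11/7. 7⁻¹ ≡ 11 (mod 19), so λ ≡ 11·11 ≡ 7.
  x = λ² - 11 - 11 = 49 - 22 ≡ 8; y = λ·(11 - 8) - 13 ≡ 8. → (8, 8)
3A: (8, 8) + (11, 13). λ = (13 - 8)/(11 - 8) ≡ 5/3 mod 19. 3⁻¹ ≡ 13 (mod 19) since 3·13 = 39 ≡ 1, so λ ≡ 8.
  x = λ² - 8 - 11 = 64 - 19 ≡ 7; y = λ·(8 - 7) - 8 ≡ 0. → (7, 0)
4A: (7, 0) + (11, 13). λ = (13 - 0)/(11 - 7) ≡ 13/4 mod 19. 4⁻¹ ≡ 5 (mod 19) since 4·5 = 20 ≡ 1, so λ ≡ 8.
  x = λ² - 7 - 11 = 64 - 18 ≡ 8; y = λ·(7 - 8) - 0 ≡ 11. → (8, 11)
4A = (8, 11).
Finally 4A + B:
(8, 11) + (5, 12). λ = (12 - 11)/(5 - 8) ≡ 1/16 mod 19. 16⁻¹ ≡ 6 (mod 19), so λ ≡ 6.
  x = λ² - 8 - 5 = 36 - 13 ≡ 4; y = λ·(8 - 4) - 11 ≡ 13. → (4, 13)

(4, 13)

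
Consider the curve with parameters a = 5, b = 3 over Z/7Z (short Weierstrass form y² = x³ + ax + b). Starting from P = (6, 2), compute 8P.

(6, 5)

Repeated addition: build up to 8P.
2P: tangent at (6, 2): λ = (3·6² + 5)/(2·2) ≡ 1/4. 4⁻¹ ≡ 2 (mod 7), so λ ≡ 1·2 ≡ 2.
  x = λ² - 6 - 6 = 4 - 12 ≡ 6; y = λ·(6 - 6) - 2 ≡ 5. → (6, 5)
3P: (6, 5) + (6, 2): same x and y₁ ≡ -y₂, so the sum is O.
4P: O + (6, 2) = (6, 2) (identity).
5P: tangent at (6, 2): λ = (3·6² + 5)/(2·2) ≡ 1/4. 4⁻¹ ≡ 2 (mod 7), so λ ≡ 1·2 ≡ 2.
  x = λ² - 6 - 6 = 4 - 12 ≡ 6; y = λ·(6 - 6) - 2 ≡ 5. → (6, 5)
6P: (6, 5) + (6, 2): same x and y₁ ≡ -y₂, so the sum is O.
7P: O + (6, 2) = (6, 2) (identity).
8P: tangent at (6, 2): λ = (3·6² + 5)/(2·2) ≡ 1/4. 4⁻¹ ≡ 2 (mod 7), so λ ≡ 1·2 ≡ 2.
  x = λ² - 6 - 6 = 4 - 12 ≡ 6; y = λ·(6 - 6) - 2 ≡ 5. → (6, 5)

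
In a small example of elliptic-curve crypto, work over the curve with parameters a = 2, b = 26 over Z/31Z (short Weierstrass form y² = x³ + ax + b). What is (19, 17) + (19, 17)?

tangent at (19, 17): λ = (3·19² + 2)/(2·17) ≡ 0/3. 3⁻¹ ≡ 21 (mod 31), so λ ≡ 0·21 ≡ 0.
  x = λ² - 19 - 19 = 0 - 38 ≡ 24; y = λ·(19 - 24) - 17 ≡ 14. → (24, 14)

(24, 14)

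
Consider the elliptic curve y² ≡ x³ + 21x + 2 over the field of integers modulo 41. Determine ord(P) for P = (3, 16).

2P: tangent at (3, 16): λ = (3·3² + 21)/(2·16) ≡ 7/32. 32⁻¹ ≡ 9 (mod 41), so λ ≡ 7·9 ≡ 22.
  x = λ² - 3 - 3 = 484 - 6 ≡ 27; y = λ·(3 - 27) - 16 ≡ 30. → (27, 30)
3P: (27, 30) + (3, 16). λ = (16 - 30)/(3 - 27) ≡ 27/17 mod 41. 17⁻¹ ≡ 29 (mod 41), so λ ≡ 4.
  x = λ² - 27 - 3 = 16 - 30 ≡ 27; y = λ·(27 - 27) - 30 ≡ 11. → (27, 11)
4P: (27, 11) + (3, 16). λ = (16 - 11)/(3 - 27) ≡ 5/17 mod 41. 17⁻¹ ≡ 29 (mod 41) since 17·29 = 493 ≡ 1, so λ ≡ 22.
  x = λ² - 27 - 3 = 484 - 30 ≡ 3; y = λ·(27 - 3) - 11 ≡ 25. → (3, 25)
5P: (3, 25) + (3, 16): same x and y₁ ≡ -y₂, so the sum is 𝒪.
5P = 𝒪, so the order is 5.

5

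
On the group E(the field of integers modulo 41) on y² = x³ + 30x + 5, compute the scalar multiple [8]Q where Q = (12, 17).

(9, 26)

Repeated addition: build up to 8Q.
2Q: tangent at (12, 17): λ = (3·12² + 30)/(2·17) ≡ 11/34. 34⁻¹ ≡ 35 (mod 41) since 34·35 = 1190 ≡ 1, so λ ≡ 11·35 ≡ 16.
  x = λ² - 12 - 12 = 256 - 24 ≡ 27; y = λ·(12 - 27) - 17 ≡ 30. → (27, 30)
3Q: (27, 30) + (12, 17). λ = (17 - 30)/(12 - 27) ≡ 28/26 mod 41. 26⁻¹ ≡ 30 (mod 41), so λ ≡ 20.
  x = λ² - 27 - 12 = 400 - 39 ≡ 33; y = λ·(27 - 33) - 30 ≡ 14. → (33, 14)
4Q: (33, 14) + (12, 17). λ = (17 - 14)/(12 - 33) ≡ 3/20 mod 41. 20⁻¹ ≡ 39 (mod 41), so λ ≡ 35.
  x = λ² - 33 - 12 = 1225 - 45 ≡ 32; y = λ·(33 - 32) - 14 ≡ 21. → (32, 21)
5Q: (32, 21) + (12, 17). λ = (17 - 21)/(12 - 32) ≡ 37/21 mod 41. 21⁻¹ ≡ 2 (mod 41) since 21·2 = 42 ≡ 1, so λ ≡ 33.
  x = λ² - 32 - 12 = 1089 - 44 ≡ 20; y = λ·(32 - 20) - 21 ≡ 6. → (20, 6)
6Q: (20, 6) + (12, 17). λ = (17 - 6)/(12 - 20) ≡ 11/33 mod 41. 33⁻¹ ≡ 5 (mod 41) since 33·5 = 165 ≡ 1, so λ ≡ 14.
  x = λ² - 20 - 12 = 196 - 32 ≡ 0; y = λ·(20 - 0) - 6 ≡ 28. → (0, 28)
7Q: (0, 28) + (12, 17). λ = (17 - 28)/(12 - 0) ≡ 30/12 mod 41. 12⁻¹ ≡ 24 (mod 41), so λ ≡ 23.
  x = λ² - 0 - 12 = 529 - 12 ≡ 25; y = λ·(0 - 25) - 28 ≡ 12. → (25, 12)
8Q: (25, 12) + (12, 17). λ = (17 - 12)/(12 - 25) ≡ 5/28 mod 41. 28⁻¹ ≡ 22 (mod 41) since 28·22 = 616 ≡ 1, so λ ≡ 28.
  x = λ² - 25 - 12 = 784 - 37 ≡ 9; y = λ·(25 - 9) - 12 ≡ 26. → (9, 26)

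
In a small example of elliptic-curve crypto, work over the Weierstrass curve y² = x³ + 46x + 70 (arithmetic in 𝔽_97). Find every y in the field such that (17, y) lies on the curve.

x³ + 46x + 70 = 5765 ≡ 42 (mod 97).
42 is a non-residue mod 97; no y exists.

none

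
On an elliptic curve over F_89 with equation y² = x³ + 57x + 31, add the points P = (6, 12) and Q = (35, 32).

(6, 12) + (35, 32). λ = (32 - 12)/(35 - 6) ≡ 20/29 mod 89. 29⁻¹ ≡ 43 (mod 89) since 29·43 = 1247 ≡ 1, so λ ≡ 59.
  x = λ² - 6 - 35 = 3481 - 41 ≡ 58; y = λ·(6 - 58) - 12 ≡ 35. → (58, 35)

(58, 35)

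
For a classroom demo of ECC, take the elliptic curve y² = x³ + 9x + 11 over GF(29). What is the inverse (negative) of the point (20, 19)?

-(20, 19) = (20, -19 mod 29) = (20, 10).

(20, 10)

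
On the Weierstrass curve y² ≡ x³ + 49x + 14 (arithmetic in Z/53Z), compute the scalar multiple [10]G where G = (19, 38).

(40, 28)

Repeated addition: build up to 10G.
2G: tangent at (19, 38): λ = (3·19² + 49)/(2·38) ≡ 19/23. 23⁻¹ ≡ 30 (mod 53), so λ ≡ 19·30 ≡ 40.
  x = λ² - 19 - 19 = 1600 - 38 ≡ 25; y = λ·(19 - 25) - 38 ≡ 40. → (25, 40)
3G: (25, 40) + (19, 38). λ = (38 - 40)/(19 - 25) ≡ 51/47 mod 53. 47⁻¹ ≡ 44 (mod 53) since 47·44 = 2068 ≡ 1, so λ ≡ 18.
  x = λ² - 25 - 19 = 324 - 44 ≡ 15; y = λ·(25 - 15) - 40 ≡ 34. → (15, 34)
4G: (15, 34) + (19, 38). λ = (38 - 34)/(19 - 15) ≡ 4/4 mod 53. 4⁻¹ ≡ 40 (mod 53), so λ ≡ 1.
  x = λ² - 15 - 19 = 1 - 34 ≡ 20; y = λ·(15 - 20) - 34 ≡ 14. → (20, 14)
5G: (20, 14) + (19, 38). λ = (38 - 14)/(19 - 20) ≡ 24/52 mod 53. 52⁻¹ ≡ 52 (mod 53), so λ ≡ 29.
  x = λ² - 20 - 19 = 841 - 39 ≡ 7; y = λ·(20 - 7) - 14 ≡ 45. → (7, 45)
6G: (7, 45) + (19, 38). λ = (38 - 45)/(19 - 7) ≡ 46/12 mod 53. 12⁻¹ ≡ 31 (mod 53) since 12·31 = 372 ≡ 1, so λ ≡ 48.
  x = λ² - 7 - 19 = 2304 - 26 ≡ 52; y = λ·(7 - 52) - 45 ≡ 21. → (52, 21)
7G: (52, 21) + (19, 38). λ = (38 - 21)/(19 - 52) ≡ 17/20 mod 53. 20⁻¹ ≡ 8 (mod 53) since 20·8 = 160 ≡ 1, so λ ≡ 30.
  x = λ² - 52 - 19 = 900 - 71 ≡ 34; y = λ·(52 - 34) - 21 ≡ 42. → (34, 42)
8G: (34, 42) + (19, 38). λ = (38 - 42)/(19 - 34) ≡ 49/38 mod 53. 38⁻¹ ≡ 7 (mod 53) since 38·7 = 266 ≡ 1, so λ ≡ 25.
  x = λ² - 34 - 19 = 625 - 53 ≡ 42; y = λ·(34 - 42) - 42 ≡ 23. → (42, 23)
9G: (42, 23) + (19, 38). λ = (38 - 23)/(19 - 42) ≡ 15/30 mod 53. 30⁻¹ ≡ 23 (mod 53) since 30·23 = 690 ≡ 1, so λ ≡ 27.
  x = λ² - 42 - 19 = 729 - 61 ≡ 32; y = λ·(42 - 32) - 23 ≡ 35. → (32, 35)
10G: (32, 35) + (19, 38). λ = (38 - 35)/(19 - 32) ≡ 3/40 mod 53. 40⁻¹ ≡ 4 (mod 53), so λ ≡ 12.
  x = λ² - 32 - 19 = 144 - 51 ≡ 40; y = λ·(32 - 40) - 35 ≡ 28. → (40, 28)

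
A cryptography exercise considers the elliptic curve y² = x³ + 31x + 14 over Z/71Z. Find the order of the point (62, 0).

2

2P: (62, 0) + (62, 0): same x and y₁ ≡ -y₂, so the sum is ∞.
2P = ∞, so the order is 2.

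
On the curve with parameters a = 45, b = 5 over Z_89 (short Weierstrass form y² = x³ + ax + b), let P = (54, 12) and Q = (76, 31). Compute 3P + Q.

First 3P:
Repeated addition: build up to 3P.
2P: tangent at (54, 12): λ = (3·54² + 45)/(2·12) ≡ 71/24. 24⁻¹ ≡ 26 (mod 89), so λ ≡ 71·26 ≡ 66.
  x = λ² - 54 - 54 = 4356 - 108 ≡ 65; y = λ·(54 - 65) - 12 ≡ 63. → (65, 63)
3P: (65, 63) + (54, 12). λ = (12 - 63)/(54 - 65) ≡ 38/78 mod 89. 78⁻¹ ≡ 8 (mod 89) since 78·8 = 624 ≡ 1, so λ ≡ 37.
  x = λ² - 65 - 54 = 1369 - 119 ≡ 4; y = λ·(65 - 4) - 63 ≡ 58. → (4, 58)
3P = (4, 58).
Finally 3P + Q:
(4, 58) + (76, 31). λ = (31 - 58)/(76 - 4) ≡ 62/72 mod 89. 72⁻¹ ≡ 68 (mod 89), so λ ≡ 33.
  x = λ² - 4 - 76 = 1089 - 80 ≡ 30; y = λ·(4 - 30) - 58 ≡ 63. → (30, 63)

(30, 63)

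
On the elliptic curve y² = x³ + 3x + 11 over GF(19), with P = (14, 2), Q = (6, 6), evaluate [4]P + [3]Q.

(11, 8)

First 4P:
Repeated addition: build up to 4P.
2P: tangent at (14, 2): λ = (3·14² + 3)/(2·2) ≡ 2/4. 4⁻¹ ≡ 5 (mod 19), so λ ≡ 2·5 ≡ 10.
  x = λ² - 14 - 14 = 100 - 28 ≡ 15; y = λ·(14 - 15) - 2 ≡ 7. → (15, 7)
3P: (15, 7) + (14, 2). λ = (2 - 7)/(14 - 15) ≡ 14/18 mod 19. 18⁻¹ ≡ 18 (mod 19), so λ ≡ 5.
  x = λ² - 15 - 14 = 25 - 29 ≡ 15; y = λ·(15 - 15) - 7 ≡ 12. → (15, 12)
4P: (15, 12) + (14, 2). λ = (2 - 12)/(14 - 15) ≡ 9/18 mod 19. 18⁻¹ ≡ 18 (mod 19), so λ ≡ 10.
  x = λ² - 15 - 14 = 100 - 29 ≡ 14; y = λ·(15 - 14) - 12 ≡ 17. → (14, 17)
4P = (14, 17).
Next 3Q:
Repeated addition: build up to 3Q.
2Q: tangent at (6, 6): λ = (3·6² + 3)/(2·6) ≡ 16/12. 12⁻¹ ≡ 8 (mod 19) since 12·8 = 96 ≡ 1, so λ ≡ 16·8 ≡ 14.
  x = λ² - 6 - 6 = 196 - 12 ≡ 13; y = λ·(6 - 13) - 6 ≡ 10. → (13, 10)
3Q: (13, 10) + (6, 6). λ = (6 - 10)/(6 - 13) ≡ 15/12 mod 19. 12⁻¹ ≡ 8 (mod 19) since 12·8 = 96 ≡ 1, so λ ≡ 6.
  x = λ² - 13 - 6 = 36 - 19 ≡ 17; y = λ·(13 - 17) - 10 ≡ 4. → (17, 4)
3Q = (17, 4).
Finally 4P + 3Q:
(14, 17) + (17, 4). λ = (4 - 17)/(17 - 14) ≡ 6/3 mod 19. 3⁻¹ ≡ 13 (mod 19) since 3·13 = 39 ≡ 1, so λ ≡ 2.
  x = λ² - 14 - 17 = 4 - 31 ≡ 11; y = λ·(14 - 11) - 17 ≡ 8. → (11, 8)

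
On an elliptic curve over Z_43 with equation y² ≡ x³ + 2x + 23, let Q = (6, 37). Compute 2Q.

tangent at (6, 37): λ = (3·6² + 2)/(2·37) ≡ 24/31. 31⁻¹ ≡ 25 (mod 43) since 31·25 = 775 ≡ 1, so λ ≡ 24·25 ≡ 41.
  x = λ² - 6 - 6 = 1681 - 12 ≡ 35; y = λ·(6 - 35) - 37 ≡ 21. → (35, 21)

(35, 21)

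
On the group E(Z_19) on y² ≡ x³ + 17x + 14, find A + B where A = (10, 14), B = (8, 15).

(10, 14) + (8, 15). λ = (15 - 14)/(8 - 10) ≡ 1/17 mod 19. 17⁻¹ ≡ 9 (mod 19) since 17·9 = 153 ≡ 1, so λ ≡ 9.
  x = λ² - 10 - 8 = 81 - 18 ≡ 6; y = λ·(10 - 6) - 14 ≡ 3. → (6, 3)

(6, 3)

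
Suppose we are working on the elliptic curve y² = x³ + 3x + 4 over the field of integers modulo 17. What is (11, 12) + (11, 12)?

(14, 6)

tangent at (11, 12): λ = (3·11² + 3)/(2·12) ≡ 9/7. 7⁻¹ ≡ 5 (mod 17) since 7·5 = 35 ≡ 1, so λ ≡ 9·5 ≡ 11.
  x = λ² - 11 - 11 = 121 - 22 ≡ 14; y = λ·(11 - 14) - 12 ≡ 6. → (14, 6)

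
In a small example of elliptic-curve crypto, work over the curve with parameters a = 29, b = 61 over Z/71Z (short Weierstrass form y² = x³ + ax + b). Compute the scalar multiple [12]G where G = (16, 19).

(29, 21)

Double-and-add on 12 = (1100)₂. Start with G = (16, 19) for the leading 1-bit.
double: tangent at (16, 19): λ = (3·16² + 29)/(2·19) ≡ 16/38. 38⁻¹ ≡ 43 (mod 71), so λ ≡ 16·43 ≡ 49.
  x = λ² - 16 - 16 = 2401 - 32 ≡ 26; y = λ·(16 - 26) - 19 ≡ 59. → (26, 59)
add G: (26, 59) + (16, 19). λ = (19 - 59)/(16 - 26) ≡ 31/61 mod 71. 61⁻¹ ≡ 7 (mod 71), so λ ≡ 4.
  x = λ² - 26 - 16 = 16 - 42 ≡ 45; y = λ·(26 - 45) - 59 ≡ 7. → (45, 7)
double: tangent at (45, 7): λ = (3·45² + 29)/(2·7) ≡ 69/14. 14⁻¹ ≡ 66 (mod 71), so λ ≡ 69·66 ≡ 10.
  x = λ² - 45 - 45 = 100 - 90 ≡ 10; y = λ·(45 - 10) - 7 ≡ 59. → (10, 59)
double: tangent at (10, 59): λ = (3·10² + 29)/(2·59) ≡ 45/47. 47⁻¹ ≡ 68 (mod 71), so λ ≡ 45·68 ≡ 7.
  x = λ² - 10 - 10 = 49 - 20 ≡ 29; y = λ·(10 - 29) - 59 ≡ 21. → (29, 21)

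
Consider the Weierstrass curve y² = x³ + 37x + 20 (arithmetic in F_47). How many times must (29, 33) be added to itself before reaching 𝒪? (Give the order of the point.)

2P: tangent at (29, 33): λ = (3·29² + 37)/(2·33) ≡ 22/19. 19⁻¹ ≡ 5 (mod 47), so λ ≡ 22·5 ≡ 16.
  x = λ² - 29 - 29 = 256 - 58 ≡ 10; y = λ·(29 - 10) - 33 ≡ 36. → (10, 36)
3P: (10, 36) + (29, 33). λ = (33 - 36)/(29 - 10) ≡ 44/19 mod 47. 19⁻¹ ≡ 5 (mod 47) since 19·5 = 95 ≡ 1, so λ ≡ 32.
  x = λ² - 10 - 29 = 1024 - 39 ≡ 45; y = λ·(10 - 45) - 36 ≡ 19. → (45, 19)
4P: (45, 19) + (29, 33). λ = (33 - 19)/(29 - 45) ≡ 14/31 mod 47. 31⁻¹ ≡ 44 (mod 47) since 31·44 = 1364 ≡ 1, so λ ≡ 5.
  x = λ² - 45 - 29 = 25 - 74 ≡ 45; y = λ·(45 - 45) - 19 ≡ 28. → (45, 28)
5P: (45, 28) + (29, 33). λ = (33 - 28)/(29 - 45) ≡ 5/31 mod 47. 31⁻¹ ≡ 44 (mod 47), so λ ≡ 32.
  x = λ² - 45 - 29 = 1024 - 74 ≡ 10; y = λ·(45 - 10) - 28 ≡ 11. → (10, 11)
6P: (10, 11) + (29, 33). λ = (33 - 11)/(29 - 10) ≡ 22/19 mod 47. 19⁻¹ ≡ 5 (mod 47), so λ ≡ 16.
  x = λ² - 10 - 29 = 256 - 39 ≡ 29; y = λ·(10 - 29) - 11 ≡ 14. → (29, 14)
7P: (29, 14) + (29, 33): same x and y₁ ≡ -y₂, so the sum is 𝒪.
7P = 𝒪, so the order is 7.

7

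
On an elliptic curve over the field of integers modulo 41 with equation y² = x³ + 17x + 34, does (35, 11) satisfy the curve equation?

no

y² = 11² ≡ 39; x³ + 17x + 34 = 43504 ≡ 3 (mod 41). 39 ≠ 3.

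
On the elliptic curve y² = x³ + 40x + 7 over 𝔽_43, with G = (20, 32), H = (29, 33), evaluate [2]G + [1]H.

First 2G:
Repeated addition: build up to 2G.
2G: tangent at (20, 32): λ = (3·20² + 40)/(2·32) ≡ 36/21. 21⁻¹ ≡ 41 (mod 43), so λ ≡ 36·41 ≡ 14.
  x = λ² - 20 - 20 = 196 - 40 ≡ 27; y = λ·(20 - 27) - 32 ≡ 42. → (27, 42)
2G = (27, 42).
Finally 2G + H:
(27, 42) + (29, 33). λ = (33 - 42)/(29 - 27) ≡ 34/2 mod 43. 2⁻¹ ≡ 22 (mod 43) since 2·22 = 44 ≡ 1, so λ ≡ 17.
  x = λ² - 27 - 29 = 289 - 56 ≡ 18; y = λ·(27 - 18) - 42 ≡ 25. → (18, 25)

(18, 25)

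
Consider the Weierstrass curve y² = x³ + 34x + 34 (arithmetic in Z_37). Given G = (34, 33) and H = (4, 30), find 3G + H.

(34, 4)

First 3G:
Repeated addition: build up to 3G.
2G: tangent at (34, 33): λ = (3·34² + 34)/(2·33) ≡ 24/29. 29⁻¹ ≡ 23 (mod 37), so λ ≡ 24·23 ≡ 34.
  x = λ² - 34 - 34 = 1156 - 68 ≡ 15; y = λ·(34 - 15) - 33 ≡ 21. → (15, 21)
3G: (15, 21) + (34, 33). λ = (33 - 21)/(34 - 15) ≡ 12/19 mod 37. 19⁻¹ ≡ 2 (mod 37), so λ ≡ 24.
  x = λ² - 15 - 34 = 576 - 49 ≡ 9; y = λ·(15 - 9) - 21 ≡ 12. → (9, 12)
3G = (9, 12).
Finally 3G + H:
(9, 12) + (4, 30). λ = (30 - 12)/(4 - 9) ≡ 18/32 mod 37. 32⁻¹ ≡ 22 (mod 37) since 32·22 = 704 ≡ 1, so λ ≡ 26.
  x = λ² - 9 - 4 = 676 - 13 ≡ 34; y = λ·(9 - 34) - 12 ≡ 4. → (34, 4)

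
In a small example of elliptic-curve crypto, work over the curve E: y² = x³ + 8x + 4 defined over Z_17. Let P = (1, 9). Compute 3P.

(14, 2)

Repeated addition: build up to 3P.
2P: tangent at (1, 9): λ = (3·1² + 8)/(2·9) ≡ 11/1. 1⁻¹ ≡ 1 (mod 17) since 1·1 = 1 ≡ 1, so λ ≡ 11·1 ≡ 11.
  x = λ² - 1 - 1 = 121 - 2 ≡ 0; y = λ·(1 - 0) - 9 ≡ 2. → (0, 2)
3P: (0, 2) + (1, 9). λ = (9 - 2)/(1 - 0) ≡ 7/1 mod 17. 1⁻¹ ≡ 1 (mod 17) since 1·1 = 1 ≡ 1, so λ ≡ 7.
  x = λ² - 0 - 1 = 49 - 1 ≡ 14; y = λ·(0 - 14) - 2 ≡ 2. → (14, 2)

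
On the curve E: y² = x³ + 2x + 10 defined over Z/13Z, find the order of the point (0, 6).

2P: tangent at (0, 6): λ = (3·0² + 2)/(2·6) ≡ 2/12. 12⁻¹ ≡ 12 (mod 13) since 12·12 = 144 ≡ 1, so λ ≡ 2·12 ≡ 11.
  x = λ² - 0 - 0 = 121 - 0 ≡ 4; y = λ·(0 - 4) - 6 ≡ 2. → (4, 2)
3P: (4, 2) + (0, 6). λ = (6 - 2)/(0 - 4) ≡ 4/9 mod 13. 9⁻¹ ≡ 3 (mod 13) since 9·3 = 27 ≡ 1, so λ ≡ 12.
  x = λ² - 4 - 0 = 144 - 4 ≡ 10; y = λ·(4 - 10) - 2 ≡ 4. → (10, 4)
4P: (10, 4) + (0, 6). λ = (6 - 4)/(0 - 10) ≡ 2/3 mod 13. 3⁻¹ ≡ 9 (mod 13), so λ ≡ 5.
  x = λ² - 10 - 0 = 25 - 10 ≡ 2; y = λ·(10 - 2) - 4 ≡ 10. → (2, 10)
5P: (2, 10) + (0, 6). λ = (6 - 10)/(0 - 2) ≡ 9/11 mod 13. 11⁻¹ ≡ 6 (mod 13) since 11·6 = 66 ≡ 1, so λ ≡ 2.
  x = λ² - 2 - 0 = 4 - 2 ≡ 2; y = λ·(2 - 2) - 10 ≡ 3. → (2, 3)
6P: (2, 3) + (0, 6). λ = (6 - 3)/(0 - 2) ≡ 3/11 mod 13. 11⁻¹ ≡ 6 (mod 13), so λ ≡ 5.
  x = λ² - 2 - 0 = 25 - 2 ≡ 10; y = λ·(2 - 10) - 3 ≡ 9. → (10, 9)
7P: (10, 9) + (0, 6). λ = (6 - 9)/(0 - 10) ≡ 10/3 mod 13. 3⁻¹ ≡ 9 (mod 13), so λ ≡ 12.
  x = λ² - 10 - 0 = 144 - 10 ≡ 4; y = λ·(10 - 4) - 9 ≡ 11. → (4, 11)
8P: (4, 11) + (0, 6). λ = (6 - 11)/(0 - 4) ≡ 8/9 mod 13. 9⁻¹ ≡ 3 (mod 13) since 9·3 = 27 ≡ 1, so λ ≡ 11.
  x = λ² - 4 - 0 = 121 - 4 ≡ 0; y = λ·(4 - 0) - 11 ≡ 7. → (0, 7)
9P: (0, 7) + (0, 6): same x and y₁ ≡ -y₂, so the sum is O.
9P = O, so the order is 9.

9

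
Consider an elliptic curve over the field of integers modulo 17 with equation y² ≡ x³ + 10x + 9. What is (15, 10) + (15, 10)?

tangent at (15, 10): λ = (3·15² + 10)/(2·10) ≡ 5/3. 3⁻¹ ≡ 6 (mod 17), so λ ≡ 5·6 ≡ 13.
  x = λ² - 15 - 15 = 169 - 30 ≡ 3; y = λ·(15 - 3) - 10 ≡ 10. → (3, 10)

(3, 10)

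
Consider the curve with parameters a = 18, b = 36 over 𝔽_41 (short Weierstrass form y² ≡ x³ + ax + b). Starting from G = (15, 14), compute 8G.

(22, 25)

Double-and-add on 8 = (1000)₂. Start with G = (15, 14) for the leading 1-bit.
double: tangent at (15, 14): λ = (3·15² + 18)/(2·14) ≡ 37/28. 28⁻¹ ≡ 22 (mod 41) since 28·22 = 616 ≡ 1, so λ ≡ 37·22 ≡ 35.
  x = λ² - 15 - 15 = 1225 - 30 ≡ 6; y = λ·(15 - 6) - 14 ≡ 14. → (6, 14)
double: tangent at (6, 14): λ = (3·6² + 18)/(2·14) ≡ 3/28. 28⁻¹ ≡ 22 (mod 41) since 28·22 = 616 ≡ 1, so λ ≡ 3·22 ≡ 25.
  x = λ² - 6 - 6 = 625 - 12 ≡ 39; y = λ·(6 - 39) - 14 ≡ 22. → (39, 22)
double: tangent at (39, 22): λ = (3·39² + 18)/(2·22) ≡ 30/3. 3⁻¹ ≡ 14 (mod 41) since 3·14 = 42 ≡ 1, so λ ≡ 30·14 ≡ 10.
  x = λ² - 39 - 39 = 100 - 78 ≡ 22; y = λ·(39 - 22) - 22 ≡ 25. → (22, 25)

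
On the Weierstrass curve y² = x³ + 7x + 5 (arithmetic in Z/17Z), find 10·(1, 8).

(15, 0)

Write G = (1, 8).
Repeated addition: build up to 10G.
2G: tangent at (1, 8): λ = (3·1² + 7)/(2·8) ≡ 10/16. 16⁻¹ ≡ 16 (mod 17), so λ ≡ 10·16 ≡ 7.
  x = λ² - 1 - 1 = 49 - 2 ≡ 13; y = λ·(1 - 13) - 8 ≡ 10. → (13, 10)
3G: (13, 10) + (1, 8). λ = (8 - 10)/(1 - 13) ≡ 15/5 mod 17. 5⁻¹ ≡ 7 (mod 17), so λ ≡ 3.
  x = λ² - 13 - 1 = 9 - 14 ≡ 12; y = λ·(13 - 12) - 10 ≡ 10. → (12, 10)
4G: (12, 10) + (1, 8). λ = (8 - 10)/(1 - 12) ≡ 15/6 mod 17. 6⁻¹ ≡ 3 (mod 17), so λ ≡ 11.
  x = λ² - 12 - 1 = 121 - 13 ≡ 6; y = λ·(12 - 6) - 10 ≡ 5. → (6, 5)
5G: (6, 5) + (1, 8). λ = (8 - 5)/(1 - 6) ≡ 3/12 mod 17. 12⁻¹ ≡ 10 (mod 17), so λ ≡ 13.
  x = λ² - 6 - 1 = 169 - 7 ≡ 9; y = λ·(6 - 9) - 5 ≡ 7. → (9, 7)
6G: (9, 7) + (1, 8). λ = (8 - 7)/(1 - 9) ≡ 1/9 mod 17. 9⁻¹ ≡ 2 (mod 17) since 9·2 = 18 ≡ 1, so λ ≡ 2.
  x = λ² - 9 - 1 = 4 - 10 ≡ 11; y = λ·(9 - 11) - 7 ≡ 6. → (11, 6)
7G: (11, 6) + (1, 8). λ = (8 - 6)/(1 - 11) ≡ 2/7 mod 17. 7⁻¹ ≡ 5 (mod 17), so λ ≡ 10.
  x = λ² - 11 - 1 = 100 - 12 ≡ 3; y = λ·(11 - 3) - 6 ≡ 6. → (3, 6)
8G: (3, 6) + (1, 8). λ = (8 - 6)/(1 - 3) ≡ 2/15 mod 17. 15⁻¹ ≡ 8 (mod 17), so λ ≡ 16.
  x = λ² - 3 - 1 = 256 - 4 ≡ 14; y = λ·(3 - 14) - 6 ≡ 5. → (14, 5)
9G: (14, 5) + (1, 8). λ = (8 - 5)/(1 - 14) ≡ 3/4 mod 17. 4⁻¹ ≡ 13 (mod 17), so λ ≡ 5.
  x = λ² - 14 - 1 = 25 - 15 ≡ 10; y = λ·(14 - 10) - 5 ≡ 15. → (10, 15)
10G: (10, 15) + (1, 8). λ = (8 - 15)/(1 - 10) ≡ 10/8 mod 17. 8⁻¹ ≡ 15 (mod 17), so λ ≡ 14.
  x = λ² - 10 - 1 = 196 - 11 ≡ 15; y = λ·(10 - 15) - 15 ≡ 0. → (15, 0)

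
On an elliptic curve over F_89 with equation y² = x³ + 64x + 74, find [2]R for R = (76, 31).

(28, 12)

tangent at (76, 31): λ = (3·76² + 64)/(2·31) ≡ 37/62. 62⁻¹ ≡ 56 (mod 89), so λ ≡ 37·56 ≡ 25.
  x = λ² - 76 - 76 = 625 - 152 ≡ 28; y = λ·(76 - 28) - 31 ≡ 12. → (28, 12)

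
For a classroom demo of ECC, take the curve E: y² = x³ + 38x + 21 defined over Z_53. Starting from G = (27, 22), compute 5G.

Repeated addition: build up to 5G.
2G: tangent at (27, 22): λ = (3·27² + 38)/(2·22) ≡ 52/44. 44⁻¹ ≡ 47 (mod 53), so λ ≡ 52·47 ≡ 6.
  x = λ² - 27 - 27 = 36 - 54 ≡ 35; y = λ·(27 - 35) - 22 ≡ 36. → (35, 36)
3G: (35, 36) + (27, 22). λ = (22 - 36)/(27 - 35) ≡ 39/45 mod 53. 45⁻¹ ≡ 33 (mod 53) since 45·33 = 1485 ≡ 1, so λ ≡ 15.
  x = λ² - 35 - 27 = 225 - 62 ≡ 4; y = λ·(35 - 4) - 36 ≡ 5. → (4, 5)
4G: (4, 5) + (27, 22). λ = (22 - 5)/(27 - 4) ≡ 17/23 mod 53. 23⁻¹ ≡ 30 (mod 53), so λ ≡ 33.
  x = λ² - 4 - 27 = 1089 - 31 ≡ 51; y = λ·(4 - 51) - 5 ≡ 34. → (51, 34)
5G: (51, 34) + (27, 22). λ = (22 - 34)/(27 - 51) ≡ 41/29 mod 53. 29⁻¹ ≡ 11 (mod 53) since 29·11 = 319 ≡ 1, so λ ≡ 27.
  x = λ² - 51 - 27 = 729 - 78 ≡ 15; y = λ·(51 - 15) - 34 ≡ 37. → (15, 37)

(15, 37)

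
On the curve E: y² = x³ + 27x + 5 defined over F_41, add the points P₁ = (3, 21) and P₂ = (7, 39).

(3, 21) + (7, 39). λ = (39 - 21)/(7 - 3) ≡ 18/4 mod 41. 4⁻¹ ≡ 31 (mod 41) since 4·31 = 124 ≡ 1, so λ ≡ 25.
  x = λ² - 3 - 7 = 625 - 10 ≡ 0; y = λ·(3 - 0) - 21 ≡ 13. → (0, 13)

(0, 13)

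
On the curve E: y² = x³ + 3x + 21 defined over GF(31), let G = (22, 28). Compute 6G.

Double-and-add on 6 = (110)₂. Start with G = (22, 28) for the leading 1-bit.
double: tangent at (22, 28): λ = (3·22² + 3)/(2·28) ≡ 29/25. 25⁻¹ ≡ 5 (mod 31), so λ ≡ 29·5 ≡ 21.
  x = λ² - 22 - 22 = 441 - 44 ≡ 25; y = λ·(22 - 25) - 28 ≡ 2. → (25, 2)
add G: (25, 2) + (22, 28). λ = (28 - 2)/(22 - 25) ≡ 26/28 mod 31. 28⁻¹ ≡ 10 (mod 31) since 28·10 = 280 ≡ 1, so λ ≡ 12.
  x = λ² - 25 - 22 = 144 - 47 ≡ 4; y = λ·(25 - 4) - 2 ≡ 2. → (4, 2)
double: tangent at (4, 2): λ = (3·4² + 3)/(2·2) ≡ 20/4. 4⁻¹ ≡ 8 (mod 31) since 4·8 = 32 ≡ 1, so λ ≡ 20·8 ≡ 5.
  x = λ² - 4 - 4 = 25 - 8 ≡ 17; y = λ·(4 - 17) - 2 ≡ 26. → (17, 26)

(17, 26)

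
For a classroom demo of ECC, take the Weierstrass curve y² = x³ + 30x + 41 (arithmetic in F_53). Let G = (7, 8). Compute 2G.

(3, 23)

tangent at (7, 8): λ = (3·7² + 30)/(2·8) ≡ 18/16. 16⁻¹ ≡ 10 (mod 53), so λ ≡ 18·10 ≡ 21.
  x = λ² - 7 - 7 = 441 - 14 ≡ 3; y = λ·(7 - 3) - 8 ≡ 23. → (3, 23)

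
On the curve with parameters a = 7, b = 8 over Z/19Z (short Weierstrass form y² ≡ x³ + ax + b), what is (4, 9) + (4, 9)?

tangent at (4, 9): λ = (3·4² + 7)/(2·9) ≡ 17/18. 18⁻¹ ≡ 18 (mod 19), so λ ≡ 17·18 ≡ 2.
  x = λ² - 4 - 4 = 4 - 8 ≡ 15; y = λ·(4 - 15) - 9 ≡ 7. → (15, 7)

(15, 7)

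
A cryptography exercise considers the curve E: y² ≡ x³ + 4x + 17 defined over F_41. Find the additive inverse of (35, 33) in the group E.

(35, 8)

-(35, 33) = (35, -33 mod 41) = (35, 8).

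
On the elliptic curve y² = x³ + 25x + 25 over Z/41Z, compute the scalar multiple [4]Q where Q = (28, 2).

(40, 9)

Repeated addition: build up to 4Q.
2Q: tangent at (28, 2): λ = (3·28² + 25)/(2·2) ≡ 40/4. 4⁻¹ ≡ 31 (mod 41), so λ ≡ 40·31 ≡ 10.
  x = λ² - 28 - 28 = 100 - 56 ≡ 3; y = λ·(28 - 3) - 2 ≡ 2. → (3, 2)
3Q: (3, 2) + (28, 2). λ = (2 - 2)/(28 - 3) ≡ 0/25 mod 41. 25⁻¹ ≡ 23 (mod 41), so λ ≡ 0.
  x = λ² - 3 - 28 = 0 - 31 ≡ 10; y = λ·(3 - 10) - 2 ≡ 39. → (10, 39)
4Q: (10, 39) + (28, 2). λ = (2 - 39)/(28 - 10) ≡ 4/18 mod 41. 18⁻¹ ≡ 16 (mod 41), so λ ≡ 23.
  x = λ² - 10 - 28 = 529 - 38 ≡ 40; y = λ·(10 - 40) - 39 ≡ 9. → (40, 9)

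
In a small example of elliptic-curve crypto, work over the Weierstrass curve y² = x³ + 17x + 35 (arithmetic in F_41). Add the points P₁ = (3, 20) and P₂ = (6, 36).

(3, 20) + (6, 36). λ = (36 - 20)/(6 - 3) ≡ 16/3 mod 41. 3⁻¹ ≡ 14 (mod 41), so λ ≡ 19.
  x = λ² - 3 - 6 = 361 - 9 ≡ 24; y = λ·(3 - 24) - 20 ≡ 32. → (24, 32)

(24, 32)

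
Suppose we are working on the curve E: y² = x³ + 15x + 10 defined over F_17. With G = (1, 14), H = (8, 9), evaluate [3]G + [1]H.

(10, 2)

First 3G:
Repeated addition: build up to 3G.
2G: tangent at (1, 14): λ = (3·1² + 15)/(2·14) ≡ 1/11. 11⁻¹ ≡ 14 (mod 17), so λ ≡ 1·14 ≡ 14.
  x = λ² - 1 - 1 = 196 - 2 ≡ 7; y = λ·(1 - 7) - 14 ≡ 4. → (7, 4)
3G: (7, 4) + (1, 14). λ = (14 - 4)/(1 - 7) ≡ 10/11 mod 17. 11⁻¹ ≡ 14 (mod 17) since 11·14 = 154 ≡ 1, so λ ≡ 4.
  x = λ² - 7 - 1 = 16 - 8 ≡ 8; y = λ·(7 - 8) - 4 ≡ 9. → (8, 9)
3G = (8, 9).
Finally 3G + H:
tangent at (8, 9): λ = (3·8² + 15)/(2·9) ≡ 3/1. 1⁻¹ ≡ 1 (mod 17) since 1·1 = 1 ≡ 1, so λ ≡ 3·1 ≡ 3.
  x = λ² - 8 - 8 = 9 - 16 ≡ 10; y = λ·(8 - 10) - 9 ≡ 2. → (10, 2)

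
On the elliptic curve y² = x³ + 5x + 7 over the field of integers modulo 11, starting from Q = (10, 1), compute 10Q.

(7, 0)

Double-and-add on 10 = (1010)₂. Start with Q = (10, 1) for the leading 1-bit.
double: tangent at (10, 1): λ = (3·10² + 5)/(2·1) ≡ 8/2. 2⁻¹ ≡ 6 (mod 11), so λ ≡ 8·6 ≡ 4.
  x = λ² - 10 - 10 = 16 - 20 ≡ 7; y = λ·(10 - 7) - 1 ≡ 0. → (7, 0)
double: (7, 0) + (7, 0): same x and y₁ ≡ -y₂, so the sum is the point at infinity.
add Q: the point at infinity + (10, 1) = (10, 1) (identity).
double: tangent at (10, 1): λ = (3·10² + 5)/(2·1) ≡ 8/2. 2⁻¹ ≡ 6 (mod 11) since 2·6 = 12 ≡ 1, so λ ≡ 8·6 ≡ 4.
  x = λ² - 10 - 10 = 16 - 20 ≡ 7; y = λ·(10 - 7) - 1 ≡ 0. → (7, 0)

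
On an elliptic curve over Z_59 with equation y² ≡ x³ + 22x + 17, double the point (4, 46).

tangent at (4, 46): λ = (3·4² + 22)/(2·46) ≡ 11/33. 33⁻¹ ≡ 34 (mod 59), so λ ≡ 11·34 ≡ 20.
  x = λ² - 4 - 4 = 400 - 8 ≡ 38; y = λ·(4 - 38) - 46 ≡ 41. → (38, 41)

(38, 41)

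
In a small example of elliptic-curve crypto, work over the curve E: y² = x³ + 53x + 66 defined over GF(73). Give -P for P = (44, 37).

-(44, 37) = (44, -37 mod 73) = (44, 36).

(44, 36)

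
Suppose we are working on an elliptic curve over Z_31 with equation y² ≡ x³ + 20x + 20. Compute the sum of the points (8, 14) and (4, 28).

(8, 17)

(8, 14) + (4, 28). λ = (28 - 14)/(4 - 8) ≡ 14/27 mod 31. 27⁻¹ ≡ 23 (mod 31) since 27·23 = 621 ≡ 1, so λ ≡ 12.
  x = λ² - 8 - 4 = 144 - 12 ≡ 8; y = λ·(8 - 8) - 14 ≡ 17. → (8, 17)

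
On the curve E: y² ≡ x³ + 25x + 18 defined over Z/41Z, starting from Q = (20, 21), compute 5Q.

(14, 23)

Repeated addition: build up to 5Q.
2Q: tangent at (20, 21): λ = (3·20² + 25)/(2·21) ≡ 36/1. 1⁻¹ ≡ 1 (mod 41) since 1·1 = 1 ≡ 1, so λ ≡ 36·1 ≡ 36.
  x = λ² - 20 - 20 = 1296 - 40 ≡ 26; y = λ·(20 - 26) - 21 ≡ 9. → (26, 9)
3Q: (26, 9) + (20, 21). λ = (21 - 9)/(20 - 26) ≡ 12/35 mod 41. 35⁻¹ ≡ 34 (mod 41), so λ ≡ 39.
  x = λ² - 26 - 20 = 1521 - 46 ≡ 40; y = λ·(26 - 40) - 9 ≡ 19. → (40, 19)
4Q: (40, 19) + (20, 21). λ = (21 - 19)/(20 - 40) ≡ 2/21 mod 41. 21⁻¹ ≡ 2 (mod 41), so λ ≡ 4.
  x = λ² - 40 - 20 = 16 - 60 ≡ 38; y = λ·(40 - 38) - 19 ≡ 30. → (38, 30)
5Q: (38, 30) + (20, 21). λ = (21 - 30)/(20 - 38) ≡ 32/23 mod 41. 23⁻¹ ≡ 25 (mod 41), so λ ≡ 21.
  x = λ² - 38 - 20 = 441 - 58 ≡ 14; y = λ·(38 - 14) - 30 ≡ 23. → (14, 23)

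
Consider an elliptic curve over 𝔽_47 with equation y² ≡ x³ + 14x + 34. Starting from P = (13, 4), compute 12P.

Repeated addition: build up to 12P.
2P: tangent at (13, 4): λ = (3·13² + 14)/(2·4) ≡ 4/8. 8⁻¹ ≡ 6 (mod 47), so λ ≡ 4·6 ≡ 24.
  x = λ² - 13 - 13 = 576 - 26 ≡ 33; y = λ·(13 - 33) - 4 ≡ 33. → (33, 33)
3P: (33, 33) + (13, 4). λ = (4 - 33)/(13 - 33) ≡ 18/27 mod 47. 27⁻¹ ≡ 7 (mod 47) since 27·7 = 189 ≡ 1, so λ ≡ 32.
  x = λ² - 33 - 13 = 1024 - 46 ≡ 38; y = λ·(33 - 38) - 33 ≡ 42. → (38, 42)
4P: (38, 42) + (13, 4). λ = (4 - 42)/(13 - 38) ≡ 9/22 mod 47. 22⁻¹ ≡ 15 (mod 47) since 22·15 = 330 ≡ 1, so λ ≡ 41.
  x = λ² - 38 - 13 = 1681 - 51 ≡ 32; y = λ·(38 - 32) - 42 ≡ 16. → (32, 16)
5P: (32, 16) + (13, 4). λ = (4 - 16)/(13 - 32) ≡ 35/28 mod 47. 28⁻¹ ≡ 42 (mod 47) since 28·42 = 1176 ≡ 1, so λ ≡ 13.
  x = λ² - 32 - 13 = 169 - 45 ≡ 30; y = λ·(32 - 30) - 16 ≡ 10. → (30, 10)
6P: (30, 10) + (13, 4). λ = (4 - 10)/(13 - 30) ≡ 41/30 mod 47. 30⁻¹ ≡ 11 (mod 47), so λ ≡ 28.
  x = λ² - 30 - 13 = 784 - 43 ≡ 36; y = λ·(30 - 36) - 10 ≡ 10. → (36, 10)
7P: (36, 10) + (13, 4). λ = (4 - 10)/(13 - 36) ≡ 41/24 mod 47. 24⁻¹ ≡ 2 (mod 47), so λ ≡ 35.
  x = λ² - 36 - 13 = 1225 - 49 ≡ 1; y = λ·(36 - 1) - 10 ≡ 40. → (1, 40)
8P: (1, 40) + (13, 4). λ = (4 - 40)/(13 - 1) ≡ 11/12 mod 47. 12⁻¹ ≡ 4 (mod 47), so λ ≡ 44.
  x = λ² - 1 - 13 = 1936 - 14 ≡ 42; y = λ·(1 - 42) - 40 ≡ 36. → (42, 36)
9P: (42, 36) + (13, 4). λ = (4 - 36)/(13 - 42) ≡ 15/18 mod 47. 18⁻¹ ≡ 34 (mod 47) since 18·34 = 612 ≡ 1, so λ ≡ 40.
  x = λ² - 42 - 13 = 1600 - 55 ≡ 41; y = λ·(42 - 41) - 36 ≡ 4. → (41, 4)
10P: (41, 4) + (13, 4). λ = (4 - 4)/(13 - 41) ≡ 0/19 mod 47. 19⁻¹ ≡ 5 (mod 47) since 19·5 = 95 ≡ 1, so λ ≡ 0.
  x = λ² - 41 - 13 = 0 - 54 ≡ 40; y = λ·(41 - 40) - 4 ≡ 43. → (40, 43)
11P: (40, 43) + (13, 4). λ = (4 - 43)/(13 - 40) ≡ 8/20 mod 47. 20⁻¹ ≡ 40 (mod 47), so λ ≡ 38.
  x = λ² - 40 - 13 = 1444 - 53 ≡ 28; y = λ·(40 - 28) - 43 ≡ 37. → (28, 37)
12P: (28, 37) + (13, 4). λ = (4 - 37)/(13 - 28) ≡ 14/32 mod 47. 32⁻¹ ≡ 25 (mod 47) since 32·25 = 800 ≡ 1, so λ ≡ 21.
  x = λ² - 28 - 13 = 441 - 41 ≡ 24; y = λ·(28 - 24) - 37 ≡ 0. → (24, 0)

(24, 0)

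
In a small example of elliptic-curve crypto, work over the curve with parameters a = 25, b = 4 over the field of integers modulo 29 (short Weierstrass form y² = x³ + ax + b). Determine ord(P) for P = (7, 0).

2P: (7, 0) + (7, 0): same x and y₁ ≡ -y₂, so the sum is the point at infinity.
2P = the point at infinity, so the order is 2.

2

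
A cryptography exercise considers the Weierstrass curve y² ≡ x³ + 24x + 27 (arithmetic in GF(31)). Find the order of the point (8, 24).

5

2P: tangent at (8, 24): λ = (3·8² + 24)/(2·24) ≡ 30/17. 17⁻¹ ≡ 11 (mod 31), so λ ≡ 30·11 ≡ 20.
  x = λ² - 8 - 8 = 400 - 16 ≡ 12; y = λ·(8 - 12) - 24 ≡ 20. → (12, 20)
3P: (12, 20) + (8, 24). λ = (24 - 20)/(8 - 12) ≡ 4/27 mod 31. 27⁻¹ ≡ 23 (mod 31), so λ ≡ 30.
  x = λ² - 12 - 8 = 900 - 20 ≡ 12; y = λ·(12 - 12) - 20 ≡ 11. → (12, 11)
4P: (12, 11) + (8, 24). λ = (24 - 11)/(8 - 12) ≡ 13/27 mod 31. 27⁻¹ ≡ 23 (mod 31) since 27·23 = 621 ≡ 1, so λ ≡ 20.
  x = λ² - 12 - 8 = 400 - 20 ≡ 8; y = λ·(12 - 8) - 11 ≡ 7. → (8, 7)
5P: (8, 7) + (8, 24): same x and y₁ ≡ -y₂, so the sum is the point at infinity.
5P = the point at infinity, so the order is 5.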